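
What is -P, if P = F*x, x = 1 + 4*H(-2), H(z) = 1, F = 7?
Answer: -35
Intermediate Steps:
x = 5 (x = 1 + 4*1 = 1 + 4 = 5)
P = 35 (P = 7*5 = 35)
-P = -1*35 = -35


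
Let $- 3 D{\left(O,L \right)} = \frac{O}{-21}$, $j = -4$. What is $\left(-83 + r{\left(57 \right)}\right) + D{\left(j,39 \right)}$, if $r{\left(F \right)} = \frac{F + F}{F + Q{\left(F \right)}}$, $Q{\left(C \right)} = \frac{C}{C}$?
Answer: $- \frac{148166}{1827} \approx -81.098$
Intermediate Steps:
$Q{\left(C \right)} = 1$
$D{\left(O,L \right)} = \frac{O}{63}$ ($D{\left(O,L \right)} = - \frac{O \frac{1}{-21}}{3} = - \frac{O \left(- \frac{1}{21}\right)}{3} = - \frac{\left(- \frac{1}{21}\right) O}{3} = \frac{O}{63}$)
$r{\left(F \right)} = \frac{2 F}{1 + F}$ ($r{\left(F \right)} = \frac{F + F}{F + 1} = \frac{2 F}{1 + F}$)
$\left(-83 + r{\left(57 \right)}\right) + D{\left(j,39 \right)} = \left(-83 + 2 \cdot 57 \frac{1}{1 + 57}\right) + \frac{1}{63} \left(-4\right) = \left(-83 + 2 \cdot 57 \cdot \frac{1}{58}\right) - \frac{4}{63} = \left(-83 + \frac{57}{29}\right) - \frac{4}{63} = - \frac{2350}{29} - \frac{4}{63} = - \frac{148166}{1827}$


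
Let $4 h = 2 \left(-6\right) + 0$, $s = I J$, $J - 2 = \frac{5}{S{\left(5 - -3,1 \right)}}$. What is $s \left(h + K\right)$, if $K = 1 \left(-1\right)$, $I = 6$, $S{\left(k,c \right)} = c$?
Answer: $-168$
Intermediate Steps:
$J = 7$ ($J = 2 + \frac{5}{1} = 2 + 5 \cdot 1 = 2 + 5 = 7$)
$s = 42$ ($s = 6 \cdot 7 = 42$)
$h = -3$ ($h = \frac{2 \left(-6\right) + 0}{4} = \frac{-12 + 0}{4} = \frac{1}{4} \left(-12\right) = -3$)
$K = -1$
$s \left(h + K\right) = 42 \left(-3 - 1\right) = 42 \left(-4\right) = -168$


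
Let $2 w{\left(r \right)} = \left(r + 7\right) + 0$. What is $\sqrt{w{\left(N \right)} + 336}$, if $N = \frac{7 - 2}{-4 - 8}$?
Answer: $\frac{\sqrt{48858}}{12} \approx 18.42$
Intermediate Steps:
$N = - \frac{5}{12}$ ($N = \frac{5}{-12} = 5 \left(- \frac{1}{12}\right) = - \frac{5}{12} \approx -0.41667$)
$w{\left(r \right)} = \frac{7}{2} + \frac{r}{2}$ ($w{\left(r \right)} = \frac{\left(r + 7\right) + 0}{2} = \frac{\left(7 + r\right) + 0}{2} = \frac{7 + r}{2} = \frac{7}{2} + \frac{r}{2}$)
$\sqrt{w{\left(N \right)} + 336} = \sqrt{\left(\frac{7}{2} + \frac{1}{2} \left(- \frac{5}{12}\right)\right) + 336} = \sqrt{\left(\frac{7}{2} - \frac{5}{24}\right) + 336} = \sqrt{\frac{79}{24} + 336} = \sqrt{\frac{8143}{24}} = \frac{\sqrt{48858}}{12}$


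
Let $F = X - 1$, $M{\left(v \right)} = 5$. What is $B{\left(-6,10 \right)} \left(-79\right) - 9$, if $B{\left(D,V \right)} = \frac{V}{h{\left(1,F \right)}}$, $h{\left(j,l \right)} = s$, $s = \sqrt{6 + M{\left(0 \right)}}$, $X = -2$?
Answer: $-9 - \frac{790 \sqrt{11}}{11} \approx -247.19$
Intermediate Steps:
$F = -3$ ($F = -2 - 1 = -3$)
$s = \sqrt{11}$ ($s = \sqrt{6 + 5} = \sqrt{11} \approx 3.3166$)
$h{\left(j,l \right)} = \sqrt{11}$
$B{\left(D,V \right)} = \frac{V \sqrt{11}}{11}$ ($B{\left(D,V \right)} = \frac{V}{\sqrt{11}} = V \frac{\sqrt{11}}{11} = \frac{V \sqrt{11}}{11}$)
$B{\left(-6,10 \right)} \left(-79\right) - 9 = \frac{1}{11} \cdot 10 \sqrt{11} \left(-79\right) - 9 = \frac{10 \sqrt{11}}{11} \left(-79\right) - 9 = - \frac{790 \sqrt{11}}{11} - 9 = -9 - \frac{790 \sqrt{11}}{11}$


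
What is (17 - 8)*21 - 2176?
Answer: -1987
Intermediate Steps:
(17 - 8)*21 - 2176 = 9*21 - 2176 = 189 - 2176 = -1987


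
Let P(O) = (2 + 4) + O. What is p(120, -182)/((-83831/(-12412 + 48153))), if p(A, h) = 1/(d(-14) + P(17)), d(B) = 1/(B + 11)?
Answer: -107223/5700508 ≈ -0.018809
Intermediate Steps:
P(O) = 6 + O
d(B) = 1/(11 + B)
p(A, h) = 3/68 (p(A, h) = 1/(1/(11 - 14) + (6 + 17)) = 1/(1/(-3) + 23) = 1/(-⅓ + 23) = 1/(68/3) = 3/68)
p(120, -182)/((-83831/(-12412 + 48153))) = 3/(68*((-83831/(-12412 + 48153)))) = 3/(68*((-83831/35741))) = 3/(68*((-83831*1/35741))) = 3/(68*(-83831/35741)) = (3/68)*(-35741/83831) = -107223/5700508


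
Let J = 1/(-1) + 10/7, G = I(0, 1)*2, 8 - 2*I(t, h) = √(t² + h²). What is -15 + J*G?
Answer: -12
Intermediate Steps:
I(t, h) = 4 - √(h² + t²)/2 (I(t, h) = 4 - √(t² + h²)/2 = 4 - √(h² + t²)/2)
G = 7 (G = (4 - √(1² + 0²)/2)*2 = (4 - √(1 + 0)/2)*2 = (4 - √1/2)*2 = (4 - ½*1)*2 = (4 - ½)*2 = (7/2)*2 = 7)
J = 3/7 (J = 1*(-1) + 10*(⅐) = -1 + 10/7 = 3/7 ≈ 0.42857)
-15 + J*G = -15 + (3/7)*7 = -15 + 3 = -12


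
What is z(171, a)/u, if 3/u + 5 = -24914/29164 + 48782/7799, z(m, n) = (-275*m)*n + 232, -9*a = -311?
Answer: -1072845847377/4944566 ≈ -2.1697e+5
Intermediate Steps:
a = 311/9 (a = -⅑*(-311) = 311/9 ≈ 34.556)
z(m, n) = 232 - 275*m*n (z(m, n) = -275*m*n + 232 = 232 - 275*m*n)
u = 113725018/15187297 (u = 3/(-5 + (-24914/29164 + 48782/7799)) = 3/(-5 + (-24914*1/29164 + 48782*(1/7799))) = 3/(-5 + (-12457/14582 + 48782/7799)) = 3/(-5 + 614186981/113725018) = 3/(45561891/113725018) = 3*(113725018/45561891) = 113725018/15187297 ≈ 7.4882)
z(171, a)/u = (232 - 275*171*311/9)/(113725018/15187297) = (232 - 1624975)*(15187297/113725018) = -1624743*15187297/113725018 = -1072845847377/4944566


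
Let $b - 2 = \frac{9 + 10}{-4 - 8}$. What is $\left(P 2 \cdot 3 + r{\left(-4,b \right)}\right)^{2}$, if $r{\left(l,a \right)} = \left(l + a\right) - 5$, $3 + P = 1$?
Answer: $\frac{61009}{144} \approx 423.67$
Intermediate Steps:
$P = -2$ ($P = -3 + 1 = -2$)
$b = \frac{5}{12}$ ($b = 2 + \frac{9 + 10}{-4 - 8} = 2 + \frac{19}{-12} = 2 + 19 \left(- \frac{1}{12}\right) = 2 - \frac{19}{12} = \frac{5}{12} \approx 0.41667$)
$r{\left(l,a \right)} = -5 + a + l$ ($r{\left(l,a \right)} = \left(a + l\right) - 5 = -5 + a + l$)
$\left(P 2 \cdot 3 + r{\left(-4,b \right)}\right)^{2} = \left(\left(-2\right) 2 \cdot 3 - \frac{103}{12}\right)^{2} = \left(\left(-4\right) 3 - \frac{103}{12}\right)^{2} = \left(-12 - \frac{103}{12}\right)^{2} = \left(- \frac{247}{12}\right)^{2} = \frac{61009}{144}$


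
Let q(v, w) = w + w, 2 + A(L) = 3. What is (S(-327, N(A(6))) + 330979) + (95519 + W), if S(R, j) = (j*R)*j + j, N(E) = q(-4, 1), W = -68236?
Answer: 356956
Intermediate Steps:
A(L) = 1 (A(L) = -2 + 3 = 1)
q(v, w) = 2*w
N(E) = 2 (N(E) = 2*1 = 2)
S(R, j) = j + R*j² (S(R, j) = (R*j)*j + j = R*j² + j = j + R*j²)
(S(-327, N(A(6))) + 330979) + (95519 + W) = (2*(1 - 327*2) + 330979) + (95519 - 68236) = (2*(1 - 654) + 330979) + 27283 = (2*(-653) + 330979) + 27283 = (-1306 + 330979) + 27283 = 329673 + 27283 = 356956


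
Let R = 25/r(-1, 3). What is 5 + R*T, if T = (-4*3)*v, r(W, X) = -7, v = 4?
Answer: 1235/7 ≈ 176.43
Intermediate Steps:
T = -48 (T = -4*3*4 = -12*4 = -48)
R = -25/7 (R = 25/(-7) = 25*(-1/7) = -25/7 ≈ -3.5714)
5 + R*T = 5 - 25/7*(-48) = 5 + 1200/7 = 1235/7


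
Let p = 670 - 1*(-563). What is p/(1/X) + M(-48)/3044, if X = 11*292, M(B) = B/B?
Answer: 12055445425/3044 ≈ 3.9604e+6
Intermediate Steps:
M(B) = 1
X = 3212
p = 1233 (p = 670 + 563 = 1233)
p/(1/X) + M(-48)/3044 = 1233/(1/3212) + 1/3044 = 1233/(1/3212) + 1*(1/3044) = 1233*3212 + 1/3044 = 3960396 + 1/3044 = 12055445425/3044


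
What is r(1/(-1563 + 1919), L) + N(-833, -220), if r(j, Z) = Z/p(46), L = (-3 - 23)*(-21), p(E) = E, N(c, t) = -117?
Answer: -2418/23 ≈ -105.13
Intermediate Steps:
L = 546 (L = -26*(-21) = 546)
r(j, Z) = Z/46
r(1/(-1563 + 1919), L) + N(-833, -220) = (1/46)*546 - 117 = 273/23 - 117 = -2418/23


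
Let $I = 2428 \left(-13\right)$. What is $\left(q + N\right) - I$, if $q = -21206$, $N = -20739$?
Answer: $-10381$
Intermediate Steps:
$I = -31564$
$\left(q + N\right) - I = \left(-21206 - 20739\right) - -31564 = -41945 + 31564 = -10381$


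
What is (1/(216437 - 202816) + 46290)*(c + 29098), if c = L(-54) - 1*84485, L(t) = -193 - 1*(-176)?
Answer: -34933113505764/13621 ≈ -2.5647e+9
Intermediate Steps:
L(t) = -17 (L(t) = -193 + 176 = -17)
c = -84502 (c = -17 - 1*84485 = -17 - 84485 = -84502)
(1/(216437 - 202816) + 46290)*(c + 29098) = (1/(216437 - 202816) + 46290)*(-84502 + 29098) = (1/13621 + 46290)*(-55404) = (630516091/13621)*(-55404) = -34933113505764/13621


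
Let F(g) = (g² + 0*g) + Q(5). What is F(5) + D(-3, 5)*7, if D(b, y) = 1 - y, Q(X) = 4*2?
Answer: 5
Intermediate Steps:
Q(X) = 8
F(g) = 8 + g² (F(g) = (g² + 0*g) + 8 = (g² + 0) + 8 = g² + 8 = 8 + g²)
F(5) + D(-3, 5)*7 = (8 + 5²) + (1 - 1*5)*7 = (8 + 25) + (1 - 5)*7 = 33 - 4*7 = 33 - 28 = 5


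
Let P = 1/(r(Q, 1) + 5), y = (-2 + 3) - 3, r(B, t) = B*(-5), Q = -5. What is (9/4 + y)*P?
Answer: 1/120 ≈ 0.0083333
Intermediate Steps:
r(B, t) = -5*B
y = -2 (y = 1 - 3 = -2)
P = 1/30 (P = 1/(-5*(-5) + 5) = 1/(25 + 5) = 1/30 ≈ 0.033333)
(9/4 + y)*P = (9/4 - 2)*(1/30) = (¼)*(1/30) = 1/120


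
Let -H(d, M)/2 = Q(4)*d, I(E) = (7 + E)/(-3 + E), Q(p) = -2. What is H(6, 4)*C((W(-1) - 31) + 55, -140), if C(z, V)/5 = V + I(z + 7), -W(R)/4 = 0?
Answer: -116460/7 ≈ -16637.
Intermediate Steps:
I(E) = (7 + E)/(-3 + E)
W(R) = 0 (W(R) = -4*0 = 0)
H(d, M) = 4*d (H(d, M) = -(-4)*d = 4*d)
C(z, V) = 5*V + 5*(14 + z)/(4 + z) (C(z, V) = 5*(V + (7 + (z + 7))/(-3 + (z + 7))) = 5*(V + (7 + (7 + z))/(-3 + (7 + z))) = 5*(V + (14 + z)/(4 + z)) = 5*V + 5*(14 + z)/(4 + z))
H(6, 4)*C((W(-1) - 31) + 55, -140) = (4*6)*(5*(14 + ((0 - 31) + 55) - 140*(4 + ((0 - 31) + 55)))/(4 + ((0 - 31) + 55))) = 24*(5*(14 + (-31 + 55) - 140*(4 + (-31 + 55)))/(4 + (-31 + 55))) = 24*(5*(14 + 24 - 140*(4 + 24))/(4 + 24)) = 24*(5*(14 + 24 - 140*28)/28) = 24*(5*(1/28)*(14 + 24 - 3920)) = 24*(5*(1/28)*(-3882)) = 24*(-9705/14) = -116460/7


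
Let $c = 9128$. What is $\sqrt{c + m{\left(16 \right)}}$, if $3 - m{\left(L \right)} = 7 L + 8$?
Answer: $\sqrt{9011} \approx 94.926$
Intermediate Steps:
$m{\left(L \right)} = -5 - 7 L$ ($m{\left(L \right)} = 3 - \left(7 L + 8\right) = 3 - \left(8 + 7 L\right) = -5 - 7 L$)
$\sqrt{c + m{\left(16 \right)}} = \sqrt{9128 - 117} = \sqrt{9011}$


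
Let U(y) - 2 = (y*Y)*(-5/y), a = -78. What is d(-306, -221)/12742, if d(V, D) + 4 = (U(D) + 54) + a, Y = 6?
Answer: -28/6371 ≈ -0.0043949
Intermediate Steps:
U(y) = -28 (U(y) = 2 + (y*6)*(-5/y) = 2 + (6*y)*(-5/y) = 2 - 30 = -28)
d(V, D) = -56 (d(V, D) = -4 + ((-28 + 54) - 78) = -4 + (26 - 78) = -4 - 52 = -56)
d(-306, -221)/12742 = -56/12742 = -56*1/12742 = -28/6371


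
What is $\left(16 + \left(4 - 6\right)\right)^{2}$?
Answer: $196$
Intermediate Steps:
$\left(16 + \left(4 - 6\right)\right)^{2} = \left(16 - 2\right)^{2} = 14^{2} = 196$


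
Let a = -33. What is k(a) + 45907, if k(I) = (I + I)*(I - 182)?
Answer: 60097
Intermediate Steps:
k(I) = 2*I*(-182 + I) (k(I) = (2*I)*(-182 + I) = 2*I*(-182 + I))
k(a) + 45907 = 2*(-33)*(-182 - 33) + 45907 = 2*(-33)*(-215) + 45907 = 14190 + 45907 = 60097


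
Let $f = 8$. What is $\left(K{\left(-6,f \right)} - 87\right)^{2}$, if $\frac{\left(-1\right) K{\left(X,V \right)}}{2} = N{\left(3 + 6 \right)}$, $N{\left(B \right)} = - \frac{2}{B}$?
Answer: $\frac{606841}{81} \approx 7491.9$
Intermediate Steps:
$K{\left(X,V \right)} = \frac{4}{9}$ ($K{\left(X,V \right)} = - 2 \left(- \frac{2}{3 + 6}\right) = - 2 \left(- \frac{2}{9}\right) = - 2 \left(\left(-2\right) \frac{1}{9}\right) = \left(-2\right) \left(- \frac{2}{9}\right) = \frac{4}{9}$)
$\left(K{\left(-6,f \right)} - 87\right)^{2} = \left(\frac{4}{9} - 87\right)^{2} = \left(- \frac{779}{9}\right)^{2} = \frac{606841}{81}$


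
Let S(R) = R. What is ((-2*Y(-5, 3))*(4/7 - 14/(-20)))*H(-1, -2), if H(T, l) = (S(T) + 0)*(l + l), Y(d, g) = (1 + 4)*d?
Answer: 1780/7 ≈ 254.29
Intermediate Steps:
Y(d, g) = 5*d
H(T, l) = 2*T*l (H(T, l) = (T + 0)*(l + l) = T*(2*l) = 2*T*l)
((-2*Y(-5, 3))*(4/7 - 14/(-20)))*H(-1, -2) = ((-10*(-5))*(4/7 - 14/(-20)))*(2*(-1)*(-2)) = ((-2*(-25))*(4*(⅐) - 14*(-1/20)))*4 = (50*(4/7 + 7/10))*4 = (50*(89/70))*4 = (445/7)*4 = 1780/7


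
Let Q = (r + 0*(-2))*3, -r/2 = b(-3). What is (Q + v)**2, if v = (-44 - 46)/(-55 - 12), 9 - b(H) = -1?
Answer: 15444900/4489 ≈ 3440.6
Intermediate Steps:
b(H) = 10 (b(H) = 9 - 1*(-1) = 9 + 1 = 10)
r = -20 (r = -2*10 = -20)
v = 90/67 (v = -90/(-67) = -90*(-1/67) = 90/67 ≈ 1.3433)
Q = -60 (Q = (-20 + 0*(-2))*3 = (-20 + 0)*3 = -20*3 = -60)
(Q + v)**2 = (-60 + 90/67)**2 = (-3930/67)**2 = 15444900/4489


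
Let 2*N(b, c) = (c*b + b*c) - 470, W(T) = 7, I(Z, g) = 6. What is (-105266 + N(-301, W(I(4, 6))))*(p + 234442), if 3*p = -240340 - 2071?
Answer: -49598141320/3 ≈ -1.6533e+10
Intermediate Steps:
N(b, c) = -235 + b*c (N(b, c) = ((c*b + b*c) - 470)/2 = ((b*c + b*c) - 470)/2 = (2*b*c - 470)/2 = (-470 + 2*b*c)/2 = -235 + b*c)
p = -242411/3 (p = (-240340 - 2071)/3 = (1/3)*(-242411) = -242411/3 ≈ -80804.)
(-105266 + N(-301, W(I(4, 6))))*(p + 234442) = (-105266 + (-235 - 301*7))*(-242411/3 + 234442) = (-105266 + (-235 - 2107))*(460915/3) = (-105266 - 2342)*(460915/3) = -107608*460915/3 = -49598141320/3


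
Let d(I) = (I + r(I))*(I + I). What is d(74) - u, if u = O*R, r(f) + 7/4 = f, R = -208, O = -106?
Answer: -403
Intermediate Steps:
r(f) = -7/4 + f
d(I) = 2*I*(-7/4 + 2*I) (d(I) = (I + (-7/4 + I))*(I + I) = (-7/4 + 2*I)*(2*I) = 2*I*(-7/4 + 2*I))
u = 22048 (u = -106*(-208) = 22048)
d(74) - u = (1/2)*74*(-7 + 8*74) - 1*22048 = (1/2)*74*(-7 + 592) - 22048 = (1/2)*74*585 - 22048 = 21645 - 22048 = -403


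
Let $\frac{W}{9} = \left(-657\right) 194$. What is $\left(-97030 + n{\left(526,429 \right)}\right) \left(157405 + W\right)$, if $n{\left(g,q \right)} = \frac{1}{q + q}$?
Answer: $\frac{82395661367863}{858} \approx 9.6032 \cdot 10^{10}$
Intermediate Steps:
$n{\left(g,q \right)} = \frac{1}{2 q}$
$W = -1147122$ ($W = 9 \left(\left(-657\right) 194\right) = 9 \left(-127458\right) = -1147122$)
$\left(-97030 + n{\left(526,429 \right)}\right) \left(157405 + W\right) = \left(-97030 + \frac{1}{2 \cdot 429}\right) \left(157405 - 1147122\right) = \left(-97030 + \frac{1}{2} \cdot \frac{1}{429}\right) \left(-989717\right) = \left(-97030 + \frac{1}{858}\right) \left(-989717\right) = \left(- \frac{83251739}{858}\right) \left(-989717\right) = \frac{82395661367863}{858}$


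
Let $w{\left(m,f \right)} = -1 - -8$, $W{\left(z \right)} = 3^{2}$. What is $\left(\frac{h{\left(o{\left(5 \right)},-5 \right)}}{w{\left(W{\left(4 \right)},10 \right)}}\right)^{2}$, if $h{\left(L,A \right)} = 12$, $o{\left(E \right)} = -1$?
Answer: $\frac{144}{49} \approx 2.9388$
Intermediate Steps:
$W{\left(z \right)} = 9$
$w{\left(m,f \right)} = 7$ ($w{\left(m,f \right)} = -1 + 8 = 7$)
$\left(\frac{h{\left(o{\left(5 \right)},-5 \right)}}{w{\left(W{\left(4 \right)},10 \right)}}\right)^{2} = \left(\frac{12}{7}\right)^{2} = \frac{144}{49}$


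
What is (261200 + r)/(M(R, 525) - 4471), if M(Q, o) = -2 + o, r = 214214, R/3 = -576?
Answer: -237707/1974 ≈ -120.42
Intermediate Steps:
R = -1728 (R = 3*(-576) = -1728)
(261200 + r)/(M(R, 525) - 4471) = (261200 + 214214)/((-2 + 525) - 4471) = 475414/(523 - 4471) = 475414/(-3948) = 475414*(-1/3948) = -237707/1974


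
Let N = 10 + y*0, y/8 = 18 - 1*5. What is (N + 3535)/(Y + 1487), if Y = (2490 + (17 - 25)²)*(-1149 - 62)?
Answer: -3545/3091407 ≈ -0.0011467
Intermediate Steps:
y = 104 (y = 8*(18 - 1*5) = 8*(18 - 5) = 8*13 = 104)
N = 10 (N = 10 + 104*0 = 10 + 0 = 10)
Y = -3092894 (Y = (2490 + (-8)²)*(-1211) = (2490 + 64)*(-1211) = 2554*(-1211) = -3092894)
(N + 3535)/(Y + 1487) = (10 + 3535)/(-3092894 + 1487) = 3545/(-3091407) = 3545*(-1/3091407) = -3545/3091407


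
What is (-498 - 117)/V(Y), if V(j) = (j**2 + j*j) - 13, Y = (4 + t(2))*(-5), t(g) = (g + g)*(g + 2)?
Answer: -615/19987 ≈ -0.030770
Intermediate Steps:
t(g) = 2*g*(2 + g) (t(g) = (2*g)*(2 + g) = 2*g*(2 + g))
Y = -100 (Y = (4 + 2*2*(2 + 2))*(-5) = (4 + 2*2*4)*(-5) = (4 + 16)*(-5) = 20*(-5) = -100)
V(j) = -13 + 2*j**2 (V(j) = (j**2 + j**2) - 13 = 2*j**2 - 13 = -13 + 2*j**2)
(-498 - 117)/V(Y) = (-498 - 117)/(-13 + 2*(-100)**2) = -615/(-13 + 2*10000) = -615/(-13 + 20000) = -615/19987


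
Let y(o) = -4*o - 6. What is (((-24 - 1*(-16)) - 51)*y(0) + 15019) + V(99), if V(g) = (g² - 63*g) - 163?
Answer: 18774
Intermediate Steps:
V(g) = -163 + g² - 63*g
y(o) = -6 - 4*o
(((-24 - 1*(-16)) - 51)*y(0) + 15019) + V(99) = (((-24 - 1*(-16)) - 51)*(-6 - 4*0) + 15019) + (-163 + 99² - 63*99) = (((-24 + 16) - 51)*(-6 + 0) + 15019) + (-163 + 9801 - 6237) = ((-8 - 51)*(-6) + 15019) + 3401 = (-59*(-6) + 15019) + 3401 = (354 + 15019) + 3401 = 15373 + 3401 = 18774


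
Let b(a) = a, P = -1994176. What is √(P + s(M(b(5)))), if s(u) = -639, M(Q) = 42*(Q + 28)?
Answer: I*√1994815 ≈ 1412.4*I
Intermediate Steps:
M(Q) = 1176 + 42*Q (M(Q) = 42*(28 + Q) = 1176 + 42*Q)
√(P + s(M(b(5)))) = √(-1994176 - 639) = √(-1994815) = I*√1994815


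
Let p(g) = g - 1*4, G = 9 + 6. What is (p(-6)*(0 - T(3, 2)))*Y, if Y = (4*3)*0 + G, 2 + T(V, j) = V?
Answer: 150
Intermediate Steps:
T(V, j) = -2 + V
G = 15
Y = 15 (Y = (4*3)*0 + 15 = 12*0 + 15 = 0 + 15 = 15)
p(g) = -4 + g (p(g) = g - 4 = -4 + g)
(p(-6)*(0 - T(3, 2)))*Y = ((-4 - 6)*(0 - (-2 + 3)))*15 = -10*(0 - 1*1)*15 = -10*(0 - 1)*15 = -10*(-1)*15 = 10*15 = 150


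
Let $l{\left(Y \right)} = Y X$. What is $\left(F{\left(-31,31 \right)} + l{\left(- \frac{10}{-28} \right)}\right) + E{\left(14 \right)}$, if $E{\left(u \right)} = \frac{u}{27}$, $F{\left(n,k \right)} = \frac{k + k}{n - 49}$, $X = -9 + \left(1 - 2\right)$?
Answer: $- \frac{28939}{7560} \approx -3.8279$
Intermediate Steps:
$X = -10$ ($X = -9 + \left(1 - 2\right) = -9 - 1 = -10$)
$F{\left(n,k \right)} = \frac{2 k}{-49 + n}$
$E{\left(u \right)} = \frac{u}{27}$ ($E{\left(u \right)} = u \frac{1}{27} = \frac{u}{27}$)
$l{\left(Y \right)} = - 10 Y$ ($l{\left(Y \right)} = Y \left(-10\right) = - 10 Y$)
$\left(F{\left(-31,31 \right)} + l{\left(- \frac{10}{-28} \right)}\right) + E{\left(14 \right)} = \left(2 \cdot 31 \frac{1}{-49 - 31} - 10 \left(- \frac{10}{-28}\right)\right) + \frac{1}{27} \cdot 14 = \left(2 \cdot 31 \frac{1}{-80} - 10 \left(\left(-10\right) \left(- \frac{1}{28}\right)\right)\right) + \frac{14}{27} = \left(2 \cdot 31 \left(- \frac{1}{80}\right) - \frac{25}{7}\right) + \frac{14}{27} = \left(- \frac{31}{40} - \frac{25}{7}\right) + \frac{14}{27} = - \frac{1217}{280} + \frac{14}{27} = - \frac{28939}{7560}$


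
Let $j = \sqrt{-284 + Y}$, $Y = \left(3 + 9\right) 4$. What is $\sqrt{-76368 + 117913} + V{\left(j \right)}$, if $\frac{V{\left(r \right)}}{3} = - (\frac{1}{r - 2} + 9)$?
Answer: $- \frac{1079}{40} + \sqrt{41545} + \frac{i \sqrt{59}}{40} \approx 176.85 + 0.19203 i$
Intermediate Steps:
$Y = 48$ ($Y = 12 \cdot 4 = 48$)
$j = 2 i \sqrt{59}$ ($j = \sqrt{-284 + 48} = \sqrt{-236} = 2 i \sqrt{59} \approx 15.362 i$)
$V{\left(r \right)} = -27 - \frac{3}{-2 + r}$ ($V{\left(r \right)} = 3 \left(- (\frac{1}{r - 2} + 9)\right) = 3 \left(- (\frac{1}{-2 + r} + 9)\right) = 3 \left(- (9 + \frac{1}{-2 + r})\right) = 3 \left(-9 - \frac{1}{-2 + r}\right) = -27 - \frac{3}{-2 + r}$)
$\sqrt{-76368 + 117913} + V{\left(j \right)} = \sqrt{-76368 + 117913} + \frac{3 \left(17 - 9 \cdot 2 i \sqrt{59}\right)}{-2 + 2 i \sqrt{59}} = \sqrt{41545} + \frac{3 \left(17 - 18 i \sqrt{59}\right)}{-2 + 2 i \sqrt{59}}$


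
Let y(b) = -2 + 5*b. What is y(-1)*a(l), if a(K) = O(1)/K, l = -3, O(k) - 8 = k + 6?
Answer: 35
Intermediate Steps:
O(k) = 14 + k (O(k) = 8 + (k + 6) = 8 + (6 + k) = 14 + k)
a(K) = 15/K (a(K) = (14 + 1)/K = 15/K)
y(-1)*a(l) = (-2 + 5*(-1))*(15/(-3)) = (-2 - 5)*(15*(-1/3)) = -7*(-5) = 35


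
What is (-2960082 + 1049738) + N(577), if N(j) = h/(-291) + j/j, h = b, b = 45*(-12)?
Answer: -185303091/97 ≈ -1.9103e+6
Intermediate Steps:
b = -540
h = -540
N(j) = 277/97 (N(j) = -540/(-291) + j/j = -540*(-1/291) + 1 = 180/97 + 1 = 277/97)
(-2960082 + 1049738) + N(577) = (-2960082 + 1049738) + 277/97 = -1910344 + 277/97 = -185303091/97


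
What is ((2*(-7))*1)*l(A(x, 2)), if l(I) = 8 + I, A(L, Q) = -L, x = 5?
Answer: -42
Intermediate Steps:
((2*(-7))*1)*l(A(x, 2)) = ((2*(-7))*1)*(8 - 1*5) = (-14*1)*(8 - 5) = -14*3 = -42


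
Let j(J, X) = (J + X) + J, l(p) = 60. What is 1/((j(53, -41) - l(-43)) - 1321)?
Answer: -1/1316 ≈ -0.00075988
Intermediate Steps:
j(J, X) = X + 2*J
1/((j(53, -41) - l(-43)) - 1321) = 1/(((-41 + 2*53) - 1*60) - 1321) = 1/(((-41 + 106) - 60) - 1321) = 1/((65 - 60) - 1321) = 1/(5 - 1321) = 1/(-1316) = -1/1316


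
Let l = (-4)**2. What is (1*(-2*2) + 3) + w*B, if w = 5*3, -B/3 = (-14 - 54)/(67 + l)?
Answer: 2977/83 ≈ 35.867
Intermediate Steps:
l = 16
B = 204/83 (B = -3*(-14 - 54)/(67 + 16) = -(-204)/83 = -3*(-68/83) = 204/83 ≈ 2.4578)
w = 15
(1*(-2*2) + 3) + w*B = (1*(-2*2) + 3) + 15*(204/83) = (1*(-4) + 3) + 3060/83 = (-4 + 3) + 3060/83 = -1 + 3060/83 = 2977/83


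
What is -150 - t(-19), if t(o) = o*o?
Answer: -511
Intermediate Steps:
t(o) = o²
-150 - t(-19) = -150 - 1*(-19)² = -150 - 1*361 = -150 - 361 = -511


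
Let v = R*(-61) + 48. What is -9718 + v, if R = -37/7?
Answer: -65433/7 ≈ -9347.6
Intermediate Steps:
R = -37/7 (R = -37*1/7 = -37/7 ≈ -5.2857)
v = 2593/7 (v = -37/7*(-61) + 48 = 2257/7 + 48 = 2593/7 ≈ 370.43)
-9718 + v = -9718 + 2593/7 = -65433/7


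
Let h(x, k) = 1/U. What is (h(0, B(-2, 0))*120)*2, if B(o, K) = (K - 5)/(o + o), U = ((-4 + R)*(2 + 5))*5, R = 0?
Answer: -12/7 ≈ -1.7143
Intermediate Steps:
U = -140 (U = ((-4 + 0)*(2 + 5))*5 = -4*7*5 = -28*5 = -140)
B(o, K) = (-5 + K)/(2*o) (B(o, K) = (-5 + K)/((2*o)) = (-5 + K)*(1/(2*o)) = (-5 + K)/(2*o))
h(x, k) = -1/140 (h(x, k) = 1/(-140) = -1/140)
(h(0, B(-2, 0))*120)*2 = -1/140*120*2 = -6/7*2 = -12/7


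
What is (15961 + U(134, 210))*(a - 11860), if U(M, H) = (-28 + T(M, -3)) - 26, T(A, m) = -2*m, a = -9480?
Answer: -339583420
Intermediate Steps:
U(M, H) = -48 (U(M, H) = (-28 - 2*(-3)) - 26 = (-28 + 6) - 26 = -22 - 26 = -48)
(15961 + U(134, 210))*(a - 11860) = (15961 - 48)*(-9480 - 11860) = 15913*(-21340) = -339583420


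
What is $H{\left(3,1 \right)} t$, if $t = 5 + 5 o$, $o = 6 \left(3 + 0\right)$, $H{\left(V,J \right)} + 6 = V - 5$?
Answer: $-760$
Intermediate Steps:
$H{\left(V,J \right)} = -11 + V$ ($H{\left(V,J \right)} = -6 + \left(V - 5\right) = -6 + \left(-5 + V\right) = -11 + V$)
$o = 18$ ($o = 6 \cdot 3 = 18$)
$t = 95$ ($t = 5 + 5 \cdot 18 = 5 + 90 = 95$)
$H{\left(3,1 \right)} t = \left(-11 + 3\right) 95 = \left(-8\right) 95 = -760$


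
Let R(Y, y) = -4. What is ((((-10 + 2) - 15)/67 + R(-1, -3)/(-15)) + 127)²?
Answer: 16271043364/1010025 ≈ 16110.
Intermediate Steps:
((((-10 + 2) - 15)/67 + R(-1, -3)/(-15)) + 127)² = ((((-10 + 2) - 15)/67 - 4/(-15)) + 127)² = (((-8 - 15)*(1/67) - 4*(-1/15)) + 127)² = ((-23*1/67 + 4/15) + 127)² = ((-23/67 + 4/15) + 127)² = (-77/1005 + 127)² = (127558/1005)² = 16271043364/1010025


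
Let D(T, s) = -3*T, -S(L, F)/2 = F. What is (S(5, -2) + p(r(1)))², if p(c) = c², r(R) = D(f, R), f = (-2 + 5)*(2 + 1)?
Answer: 537289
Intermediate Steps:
S(L, F) = -2*F
f = 9 (f = 3*3 = 9)
r(R) = -27 (r(R) = -3*9 = -27)
(S(5, -2) + p(r(1)))² = (-2*(-2) + (-27)²)² = (4 + 729)² = 733² = 537289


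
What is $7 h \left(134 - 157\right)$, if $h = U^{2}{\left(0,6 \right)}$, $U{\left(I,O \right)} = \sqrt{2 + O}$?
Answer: $-1288$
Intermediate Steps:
$h = 8$ ($h = \left(\sqrt{2 + 6}\right)^{2} = \left(\sqrt{8}\right)^{2} = \left(2 \sqrt{2}\right)^{2} = 8$)
$7 h \left(134 - 157\right) = 7 \cdot 8 \left(134 - 157\right) = 56 \left(-23\right) = -1288$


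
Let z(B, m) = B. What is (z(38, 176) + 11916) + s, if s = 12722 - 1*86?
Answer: 24590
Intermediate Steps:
s = 12636 (s = 12722 - 86 = 12636)
(z(38, 176) + 11916) + s = (38 + 11916) + 12636 = 11954 + 12636 = 24590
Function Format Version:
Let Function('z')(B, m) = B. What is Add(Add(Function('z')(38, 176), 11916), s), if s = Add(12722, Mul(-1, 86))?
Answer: 24590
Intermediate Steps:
s = 12636 (s = Add(12722, -86) = 12636)
Add(Add(Function('z')(38, 176), 11916), s) = Add(Add(38, 11916), 12636) = Add(11954, 12636) = 24590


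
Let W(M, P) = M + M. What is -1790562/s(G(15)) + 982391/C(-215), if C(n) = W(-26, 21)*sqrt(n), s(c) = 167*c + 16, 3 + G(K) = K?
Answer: -895281/1010 + 982391*I*sqrt(215)/11180 ≈ -886.42 + 1288.4*I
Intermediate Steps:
W(M, P) = 2*M
G(K) = -3 + K
s(c) = 16 + 167*c
C(n) = -52*sqrt(n) (C(n) = (2*(-26))*sqrt(n) = -52*sqrt(n))
-1790562/s(G(15)) + 982391/C(-215) = -1790562/(16 + 167*(-3 + 15)) + 982391/((-52*I*sqrt(215))) = -1790562/(16 + 167*12) + 982391/((-52*I*sqrt(215))) = -1790562/(16 + 2004) + 982391/((-52*I*sqrt(215))) = -1790562/2020 + 982391*(I*sqrt(215)/11180) = -1790562*1/2020 + 982391*I*sqrt(215)/11180 = -895281/1010 + 982391*I*sqrt(215)/11180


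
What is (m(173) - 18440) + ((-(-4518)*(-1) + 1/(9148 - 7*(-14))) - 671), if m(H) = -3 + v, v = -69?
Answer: -219139445/9246 ≈ -23701.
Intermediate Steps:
m(H) = -72 (m(H) = -3 - 69 = -72)
(m(173) - 18440) + ((-(-4518)*(-1) + 1/(9148 - 7*(-14))) - 671) = (-72 - 18440) + ((-(-4518)*(-1) + 1/(9148 - 7*(-14))) - 671) = -18512 + ((-1506*3 + 1/(9148 + 98)) - 671) = -18512 + ((-4518 + 1/9246) - 671) = -18512 + (-41773427/9246 - 671) = -18512 - 47977493/9246 = -219139445/9246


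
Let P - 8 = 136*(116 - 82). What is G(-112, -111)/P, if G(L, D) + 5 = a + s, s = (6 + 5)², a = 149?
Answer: 265/4632 ≈ 0.057211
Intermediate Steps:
s = 121 (s = 11² = 121)
P = 4632 (P = 8 + 136*(116 - 82) = 8 + 136*34 = 8 + 4624 = 4632)
G(L, D) = 265 (G(L, D) = -5 + (149 + 121) = -5 + 270 = 265)
G(-112, -111)/P = 265/4632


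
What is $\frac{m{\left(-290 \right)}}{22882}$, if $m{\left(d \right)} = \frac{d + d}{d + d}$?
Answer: $\frac{1}{22882} \approx 4.3702 \cdot 10^{-5}$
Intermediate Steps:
$m{\left(d \right)} = 1$ ($m{\left(d \right)} = \frac{2 d}{2 d} = 2 d \frac{1}{2 d} = 1$)
$\frac{m{\left(-290 \right)}}{22882} = 1 \cdot \frac{1}{22882} = \frac{1}{22882}$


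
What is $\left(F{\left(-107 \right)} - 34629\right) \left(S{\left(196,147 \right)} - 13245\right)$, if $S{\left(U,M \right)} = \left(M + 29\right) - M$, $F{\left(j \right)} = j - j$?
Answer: $457656864$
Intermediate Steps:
$F{\left(j \right)} = 0$
$S{\left(U,M \right)} = 29$ ($S{\left(U,M \right)} = \left(29 + M\right) - M = 29$)
$\left(F{\left(-107 \right)} - 34629\right) \left(S{\left(196,147 \right)} - 13245\right) = \left(0 - 34629\right) \left(29 - 13245\right) = \left(-34629\right) \left(-13216\right) = 457656864$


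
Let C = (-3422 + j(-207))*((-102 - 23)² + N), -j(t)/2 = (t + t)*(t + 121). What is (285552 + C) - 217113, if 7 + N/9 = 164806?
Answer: -111856569641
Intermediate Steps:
N = 1483191 (N = -63 + 9*164806 = -63 + 1483254 = 1483191)
j(t) = -4*t*(121 + t) (j(t) = -2*(t + t)*(t + 121) = -2*2*t*(121 + t) = -4*t*(121 + t))
C = -111856638080 (C = (-3422 - 4*(-207)*(121 - 207))*((-102 - 23)² + 1483191) = (-3422 - 4*(-207)*(-86))*((-125)² + 1483191) = (-3422 - 71208)*(15625 + 1483191) = -74630*1498816 = -111856638080)
(285552 + C) - 217113 = (285552 - 111856638080) - 217113 = -111856352528 - 217113 = -111856569641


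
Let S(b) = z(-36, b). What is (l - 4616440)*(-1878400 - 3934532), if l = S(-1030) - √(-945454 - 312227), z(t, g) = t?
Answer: 26835261067632 + 5812932*I*√1257681 ≈ 2.6835e+13 + 6.519e+9*I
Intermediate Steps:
S(b) = -36
l = -36 - I*√1257681 (l = -36 - √(-945454 - 312227) = -36 - √(-1257681) = -36 - I*√1257681 ≈ -36.0 - 1121.5*I)
(l - 4616440)*(-1878400 - 3934532) = ((-36 - I*√1257681) - 4616440)*(-1878400 - 3934532) = (-4616476 - I*√1257681)*(-5812932) = 26835261067632 + 5812932*I*√1257681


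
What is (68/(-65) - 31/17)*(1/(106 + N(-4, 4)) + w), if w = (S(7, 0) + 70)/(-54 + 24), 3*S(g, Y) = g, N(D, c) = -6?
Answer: 2284177/331500 ≈ 6.8904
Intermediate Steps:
S(g, Y) = g/3
w = -217/90 (w = ((1/3)*7 + 70)/(-54 + 24) = (7/3 + 70)/(-30) = (217/3)*(-1/30) = -217/90 ≈ -2.4111)
(68/(-65) - 31/17)*(1/(106 + N(-4, 4)) + w) = (68/(-65) - 31/17)*(1/(106 - 6) - 217/90) = (68*(-1/65) - 31*1/17)*(1/100 - 217/90) = (-68/65 - 31/17)*(1/100 - 217/90) = -3171/1105*(-2161/900) = 2284177/331500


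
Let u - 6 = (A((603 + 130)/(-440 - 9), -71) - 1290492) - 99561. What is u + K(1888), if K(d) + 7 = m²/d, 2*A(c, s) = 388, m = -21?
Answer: -2624055239/1888 ≈ -1.3899e+6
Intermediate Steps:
A(c, s) = 194 (A(c, s) = (½)*388 = 194)
K(d) = -7 + 441/d (K(d) = -7 + (-21)²/d = -7 + 441/d)
u = -1389853 (u = 6 + ((194 - 1290492) - 99561) = 6 + (-1290298 - 99561) = 6 - 1389859 = -1389853)
u + K(1888) = -1389853 + (-7 + 441/1888) = -1389853 - 12775/1888 = -2624055239/1888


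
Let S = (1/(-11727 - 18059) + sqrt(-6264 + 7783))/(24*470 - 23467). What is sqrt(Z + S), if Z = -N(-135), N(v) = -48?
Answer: sqrt(6324981069287561534 - 75686639250964*sqrt(31))/363001982 ≈ 6.9280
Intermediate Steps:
Z = 48 (Z = -1*(-48) = 48)
S = 1/363001982 - sqrt(31)/1741 (S = (1/(-29786) + sqrt(1519))/(11280 - 23467) = (-1/29786 + 7*sqrt(31))/(-12187) = (-1/29786 + 7*sqrt(31))*(-1/12187) = 1/363001982 - sqrt(31)/1741 ≈ -0.0031980)
sqrt(Z + S) = sqrt(48 + (1/363001982 - sqrt(31)/1741)) = sqrt(17424095137/363001982 - sqrt(31)/1741)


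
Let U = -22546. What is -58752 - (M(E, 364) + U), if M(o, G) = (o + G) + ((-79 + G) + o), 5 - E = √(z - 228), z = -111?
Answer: -36865 + 2*I*√339 ≈ -36865.0 + 36.824*I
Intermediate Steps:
E = 5 - I*√339 (E = 5 - √(-111 - 228) = 5 - √(-339) = 5 - I*√339 ≈ 5.0 - 18.412*I)
M(o, G) = -79 + 2*G + 2*o (M(o, G) = (G + o) + (-79 + G + o) = -79 + 2*G + 2*o)
-58752 - (M(E, 364) + U) = -58752 - ((-79 + 2*364 + 2*(5 - I*√339)) - 22546) = -58752 - ((-79 + 728 + (10 - 2*I*√339)) - 22546) = -58752 - ((659 - 2*I*√339) - 22546) = -58752 - (-21887 - 2*I*√339) = -58752 + (21887 + 2*I*√339) = -36865 + 2*I*√339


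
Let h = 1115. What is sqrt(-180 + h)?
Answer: sqrt(935) ≈ 30.578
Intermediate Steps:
sqrt(-180 + h) = sqrt(-180 + 1115) = sqrt(935)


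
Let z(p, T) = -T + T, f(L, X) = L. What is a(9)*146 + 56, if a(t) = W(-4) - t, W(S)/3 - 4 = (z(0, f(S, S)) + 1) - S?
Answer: 2684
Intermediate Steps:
z(p, T) = 0
W(S) = 15 - 3*S (W(S) = 12 + 3*((0 + 1) - S) = 12 + 3*(1 - S) = 12 + (3 - 3*S) = 15 - 3*S)
a(t) = 27 - t (a(t) = (15 - 3*(-4)) - t = (15 + 12) - t = 27 - t)
a(9)*146 + 56 = (27 - 1*9)*146 + 56 = (27 - 9)*146 + 56 = 18*146 + 56 = 2628 + 56 = 2684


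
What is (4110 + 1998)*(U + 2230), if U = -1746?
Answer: 2956272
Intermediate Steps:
(4110 + 1998)*(U + 2230) = (4110 + 1998)*(-1746 + 2230) = 6108*484 = 2956272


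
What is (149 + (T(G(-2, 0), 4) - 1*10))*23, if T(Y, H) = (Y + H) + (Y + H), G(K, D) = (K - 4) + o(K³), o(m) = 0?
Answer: 3105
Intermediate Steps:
G(K, D) = -4 + K (G(K, D) = (K - 4) + 0 = (-4 + K) + 0 = -4 + K)
T(Y, H) = 2*H + 2*Y (T(Y, H) = (H + Y) + (H + Y) = 2*H + 2*Y)
(149 + (T(G(-2, 0), 4) - 1*10))*23 = (149 + ((2*4 + 2*(-4 - 2)) - 1*10))*23 = (149 + ((8 + 2*(-6)) - 10))*23 = (149 + ((8 - 12) - 10))*23 = (149 + (-4 - 10))*23 = (149 - 14)*23 = 135*23 = 3105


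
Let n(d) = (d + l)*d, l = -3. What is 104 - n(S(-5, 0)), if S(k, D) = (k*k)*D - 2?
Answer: 94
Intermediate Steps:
S(k, D) = -2 + D*k**2 (S(k, D) = k**2*D - 2 = D*k**2 - 2 = -2 + D*k**2)
n(d) = d*(-3 + d) (n(d) = (d - 3)*d = (-3 + d)*d = d*(-3 + d))
104 - n(S(-5, 0)) = 104 - (-2 + 0*(-5)**2)*(-3 + (-2 + 0*(-5)**2)) = 104 - (-2 + 0*25)*(-3 + (-2 + 0*25)) = 104 - (-2 + 0)*(-3 + (-2 + 0)) = 104 - (-2)*(-3 - 2) = 104 - (-2)*(-5) = 104 - 1*10 = 104 - 10 = 94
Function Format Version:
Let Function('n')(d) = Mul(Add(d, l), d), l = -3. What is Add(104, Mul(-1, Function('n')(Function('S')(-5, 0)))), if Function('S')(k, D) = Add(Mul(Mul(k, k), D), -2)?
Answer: 94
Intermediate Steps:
Function('S')(k, D) = Add(-2, Mul(D, Pow(k, 2))) (Function('S')(k, D) = Add(Mul(Pow(k, 2), D), -2) = Add(Mul(D, Pow(k, 2)), -2) = Add(-2, Mul(D, Pow(k, 2))))
Function('n')(d) = Mul(d, Add(-3, d)) (Function('n')(d) = Mul(Add(d, -3), d) = Mul(Add(-3, d), d) = Mul(d, Add(-3, d)))
Add(104, Mul(-1, Function('n')(Function('S')(-5, 0)))) = Add(104, Mul(-1, Mul(Add(-2, Mul(0, Pow(-5, 2))), Add(-3, Add(-2, Mul(0, Pow(-5, 2))))))) = Add(104, Mul(-1, Mul(Add(-2, Mul(0, 25)), Add(-3, Add(-2, Mul(0, 25)))))) = Add(104, Mul(-1, Mul(Add(-2, 0), Add(-3, Add(-2, 0))))) = Add(104, Mul(-1, Mul(-2, Add(-3, -2)))) = Add(104, Mul(-1, Mul(-2, -5))) = Add(104, Mul(-1, 10)) = Add(104, -10) = 94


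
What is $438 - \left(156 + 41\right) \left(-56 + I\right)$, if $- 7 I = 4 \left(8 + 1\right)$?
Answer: $\frac{87382}{7} \approx 12483.0$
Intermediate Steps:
$I = - \frac{36}{7}$ ($I = - \frac{4 \left(8 + 1\right)}{7} = - \frac{4 \cdot 9}{7} = \left(- \frac{1}{7}\right) 36 = - \frac{36}{7} \approx -5.1429$)
$438 - \left(156 + 41\right) \left(-56 + I\right) = 438 - \left(156 + 41\right) \left(-56 - \frac{36}{7}\right) = 438 - 197 \left(- \frac{428}{7}\right) = 438 - - \frac{84316}{7} = 438 + \frac{84316}{7} = \frac{87382}{7}$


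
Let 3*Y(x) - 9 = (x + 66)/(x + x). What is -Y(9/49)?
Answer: -1135/18 ≈ -63.056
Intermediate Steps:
Y(x) = 3 + (66 + x)/(6*x) (Y(x) = 3 + ((x + 66)/(x + x))/3 = 3 + ((66 + x)/((2*x)))/3 = 3 + ((66 + x)*(1/(2*x)))/3 = 3 + ((66 + x)/(2*x))/3 = 3 + (66 + x)/(6*x))
-Y(9/49) = -(19/6 + 11/((9/49))) = -(19/6 + 11/((9*(1/49)))) = -(19/6 + 11/(9/49)) = -(19/6 + 11*(49/9)) = -(19/6 + 539/9) = -1*1135/18 = -1135/18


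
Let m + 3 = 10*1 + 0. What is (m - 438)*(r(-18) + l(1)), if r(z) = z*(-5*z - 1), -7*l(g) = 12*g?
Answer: 4838406/7 ≈ 6.9120e+5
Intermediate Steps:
l(g) = -12*g/7
m = 7 (m = -3 + (10*1 + 0) = -3 + (10 + 0) = -3 + 10 = 7)
r(z) = z*(-1 - 5*z)
(m - 438)*(r(-18) + l(1)) = (7 - 438)*(-1*(-18)*(1 + 5*(-18)) - 12/7*1) = -431*(-1*(-18)*(1 - 90) - 12/7) = -431*(-1*(-18)*(-89) - 12/7) = -431*(-1602 - 12/7) = -431*(-11226/7) = 4838406/7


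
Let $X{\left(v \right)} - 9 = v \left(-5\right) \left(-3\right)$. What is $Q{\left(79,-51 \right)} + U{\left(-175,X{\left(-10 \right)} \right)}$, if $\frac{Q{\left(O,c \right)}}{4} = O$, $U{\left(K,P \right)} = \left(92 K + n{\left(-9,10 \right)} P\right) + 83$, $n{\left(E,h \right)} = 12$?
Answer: $-17393$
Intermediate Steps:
$X{\left(v \right)} = 9 + 15 v$ ($X{\left(v \right)} = 9 + v \left(-5\right) \left(-3\right) = 9 + - 5 v \left(-3\right) = 9 + 15 v$)
$U{\left(K,P \right)} = 83 + 12 P + 92 K$ ($U{\left(K,P \right)} = \left(92 K + 12 P\right) + 83 = \left(12 P + 92 K\right) + 83 = 83 + 12 P + 92 K$)
$Q{\left(O,c \right)} = 4 O$
$Q{\left(79,-51 \right)} + U{\left(-175,X{\left(-10 \right)} \right)} = 4 \cdot 79 + \left(83 + 12 \left(9 + 15 \left(-10\right)\right) + 92 \left(-175\right)\right) = 316 + \left(83 + 12 \left(9 - 150\right) - 16100\right) = 316 + \left(83 + 12 \left(-141\right) - 16100\right) = 316 - 17709 = -17393$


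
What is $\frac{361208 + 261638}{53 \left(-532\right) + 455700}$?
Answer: $\frac{44489}{30536} \approx 1.4569$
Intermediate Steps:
$\frac{361208 + 261638}{53 \left(-532\right) + 455700} = \frac{622846}{-28196 + 455700} = \frac{622846}{427504} = 622846 \cdot \frac{1}{427504} = \frac{44489}{30536}$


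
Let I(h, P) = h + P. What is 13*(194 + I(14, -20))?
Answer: 2444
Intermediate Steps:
I(h, P) = P + h
13*(194 + I(14, -20)) = 13*(194 + (-20 + 14)) = 13*(194 - 6) = 13*188 = 2444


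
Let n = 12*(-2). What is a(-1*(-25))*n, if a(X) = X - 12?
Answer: -312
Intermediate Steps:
a(X) = -12 + X
n = -24
a(-1*(-25))*n = (-12 - 1*(-25))*(-24) = (-12 + 25)*(-24) = 13*(-24) = -312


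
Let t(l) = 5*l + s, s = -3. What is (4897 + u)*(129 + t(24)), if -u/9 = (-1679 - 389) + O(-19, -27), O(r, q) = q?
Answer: 5842992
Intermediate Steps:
u = 18855 (u = -9*((-1679 - 389) - 27) = -9*(-2068 - 27) = -9*(-2095) = 18855)
t(l) = -3 + 5*l (t(l) = 5*l - 3 = -3 + 5*l)
(4897 + u)*(129 + t(24)) = (4897 + 18855)*(129 + (-3 + 5*24)) = 23752*(129 + (-3 + 120)) = 23752*(129 + 117) = 23752*246 = 5842992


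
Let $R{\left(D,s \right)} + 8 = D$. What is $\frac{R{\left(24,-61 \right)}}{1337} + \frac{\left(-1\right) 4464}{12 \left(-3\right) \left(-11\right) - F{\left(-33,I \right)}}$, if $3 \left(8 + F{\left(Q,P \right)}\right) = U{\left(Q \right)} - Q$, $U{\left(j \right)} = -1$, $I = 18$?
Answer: $- \frac{4471556}{394415} \approx -11.337$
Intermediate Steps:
$R{\left(D,s \right)} = -8 + D$
$F{\left(Q,P \right)} = - \frac{25}{3} - \frac{Q}{3}$ ($F{\left(Q,P \right)} = -8 + \frac{-1 - Q}{3} = -8 - \left(\frac{1}{3} + \frac{Q}{3}\right) = - \frac{25}{3} - \frac{Q}{3}$)
$\frac{R{\left(24,-61 \right)}}{1337} + \frac{\left(-1\right) 4464}{12 \left(-3\right) \left(-11\right) - F{\left(-33,I \right)}} = \frac{-8 + 24}{1337} + \frac{\left(-1\right) 4464}{12 \left(-3\right) \left(-11\right) - \left(- \frac{25}{3} - -11\right)} = 16 \cdot \frac{1}{1337} - \frac{4464}{\left(-36\right) \left(-11\right) - \left(- \frac{25}{3} + 11\right)} = \frac{16}{1337} - \frac{4464}{396 - \frac{8}{3}} = \frac{16}{1337} - \frac{4464}{\frac{1180}{3}} = \frac{16}{1337} - \frac{3348}{295} = - \frac{4471556}{394415}$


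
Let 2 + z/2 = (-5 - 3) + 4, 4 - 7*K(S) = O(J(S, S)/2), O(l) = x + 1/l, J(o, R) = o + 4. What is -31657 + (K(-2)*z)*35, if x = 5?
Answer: -31537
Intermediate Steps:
J(o, R) = 4 + o
O(l) = 5 + 1/l
K(S) = -⅐ - 1/(7*(2 + S/2)) (K(S) = 4/7 - (5 + 1/((4 + S)/2))/7 = 4/7 - (5 + 1/((4 + S)*(½)))/7 = 4/7 - (5 + 1/(2 + S/2))/7 = 4/7 + (-5/7 - 1/(7*(2 + S/2))) = -⅐ - 1/(7*(2 + S/2)))
z = -12 (z = -4 + 2*((-5 - 3) + 4) = -4 + 2*(-8 + 4) = -4 + 2*(-4) = -4 - 8 = -12)
-31657 + (K(-2)*z)*35 = -31657 + (((-6 - 1*(-2))/(7*(4 - 2)))*(-12))*35 = -31657 + (((⅐)*(-6 + 2)/2)*(-12))*35 = -31657 + (((⅐)*(½)*(-4))*(-12))*35 = -31657 - 2/7*(-12)*35 = -31657 + (24/7)*35 = -31657 + 120 = -31537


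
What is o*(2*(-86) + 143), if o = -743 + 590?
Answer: 4437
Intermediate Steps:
o = -153
o*(2*(-86) + 143) = -153*(2*(-86) + 143) = -153*(-172 + 143) = -153*(-29) = 4437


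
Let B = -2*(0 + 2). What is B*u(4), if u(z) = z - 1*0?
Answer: -16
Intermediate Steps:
u(z) = z (u(z) = z + 0 = z)
B = -4 (B = -2*2 = -4)
B*u(4) = -4*4 = -16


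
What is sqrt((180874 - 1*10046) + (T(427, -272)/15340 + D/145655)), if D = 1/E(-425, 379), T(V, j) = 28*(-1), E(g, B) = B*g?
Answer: sqrt(2212671011040379773616346199690)/3598975557775 ≈ 413.31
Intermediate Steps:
T(V, j) = -28
D = -1/161075 (D = 1/(379*(-425)) = 1/(-161075) = -1/161075 ≈ -6.2083e-6)
sqrt((180874 - 1*10046) + (T(427, -272)/15340 + D/145655)) = sqrt((180874 - 1*10046) + (-28/15340 - 1/161075/145655)) = sqrt((180874 - 10046) + (-28*1/15340 - 1/161075*1/145655)) = sqrt(170828 + (-7/3835 - 1/23461379125)) = sqrt(170828 - 32845931542/17994877788875) = sqrt(3074028950072006958/17994877788875) = sqrt(2212671011040379773616346199690)/3598975557775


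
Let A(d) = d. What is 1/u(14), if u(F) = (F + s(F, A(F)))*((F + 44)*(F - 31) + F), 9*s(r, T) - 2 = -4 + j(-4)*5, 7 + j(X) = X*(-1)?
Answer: -1/11772 ≈ -8.4947e-5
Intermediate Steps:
j(X) = -7 - X (j(X) = -7 + X*(-1) = -7 - X)
s(r, T) = -17/9 (s(r, T) = 2/9 + (-4 + (-7 - 1*(-4))*5)/9 = 2/9 + (-4 + (-7 + 4)*5)/9 = 2/9 + (-4 - 3*5)/9 = 2/9 + (-4 - 15)/9 = 2/9 + (⅑)*(-19) = 2/9 - 19/9 = -17/9)
u(F) = (-17/9 + F)*(F + (-31 + F)*(44 + F)) (u(F) = (F - 17/9)*((F + 44)*(F - 31) + F) = (-17/9 + F)*((44 + F)*(-31 + F) + F) = (-17/9 + F)*((-31 + F)*(44 + F) + F) = (-17/9 + F)*(F + (-31 + F)*(44 + F)))
1/u(14) = 1/(23188/9 + 14³ - 12514/9*14 + (109/9)*14²) = 1/(23188/9 + 2744 - 175196/9 + (109/9)*196) = 1/(23188/9 + 2744 - 175196/9 + 21364/9) = 1/(-11772) = -1/11772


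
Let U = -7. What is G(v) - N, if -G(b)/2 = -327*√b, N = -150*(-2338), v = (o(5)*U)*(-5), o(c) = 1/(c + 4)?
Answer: -350700 + 218*√35 ≈ -3.4941e+5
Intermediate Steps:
o(c) = 1/(4 + c)
v = 35/9 (v = (-7/(4 + 5))*(-5) = (-7/9)*(-5) = ((⅑)*(-7))*(-5) = -7/9*(-5) = 35/9 ≈ 3.8889)
N = 350700
G(b) = 654*√b (G(b) = -(-654)*√b = 654*√b)
G(v) - N = 654*√(35/9) - 1*350700 = 654*(√35/3) - 350700 = 218*√35 - 350700 = -350700 + 218*√35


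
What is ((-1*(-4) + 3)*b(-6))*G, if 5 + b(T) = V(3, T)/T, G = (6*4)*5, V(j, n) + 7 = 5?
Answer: -3920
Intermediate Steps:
V(j, n) = -2 (V(j, n) = -7 + 5 = -2)
G = 120 (G = 24*5 = 120)
b(T) = -5 - 2/T
((-1*(-4) + 3)*b(-6))*G = ((-1*(-4) + 3)*(-5 - 2/(-6)))*120 = ((4 + 3)*(-5 - 2*(-⅙)))*120 = (7*(-5 + ⅓))*120 = (7*(-14/3))*120 = -98/3*120 = -3920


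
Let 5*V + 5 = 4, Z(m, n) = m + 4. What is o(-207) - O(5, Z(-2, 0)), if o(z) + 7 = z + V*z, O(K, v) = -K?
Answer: -838/5 ≈ -167.60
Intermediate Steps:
Z(m, n) = 4 + m
V = -1/5 (V = -1 + (1/5)*4 = -1 + 4/5 = -1/5 ≈ -0.20000)
o(z) = -7 + 4*z/5 (o(z) = -7 + (z - z/5) = -7 + 4*z/5)
o(-207) - O(5, Z(-2, 0)) = (-7 + (4/5)*(-207)) - (-1)*5 = (-7 - 828/5) - 1*(-5) = -863/5 + 5 = -838/5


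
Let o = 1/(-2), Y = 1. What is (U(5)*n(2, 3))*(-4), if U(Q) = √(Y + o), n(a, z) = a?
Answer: -4*√2 ≈ -5.6569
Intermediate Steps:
o = -½ (o = 1*(-½) = -½ ≈ -0.50000)
U(Q) = √2/2 (U(Q) = √(1 - ½) = √(½) = √2/2)
(U(5)*n(2, 3))*(-4) = ((√2/2)*2)*(-4) = √2*(-4) = -4*√2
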